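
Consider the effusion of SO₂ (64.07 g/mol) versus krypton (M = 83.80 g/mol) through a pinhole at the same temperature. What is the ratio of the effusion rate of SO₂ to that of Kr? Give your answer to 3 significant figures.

Graham's law gives rate_SO₂/rate_Kr = √(M_Kr/M_SO₂) = √(83.80/64.07) = √1.308 = 1.14.

1.14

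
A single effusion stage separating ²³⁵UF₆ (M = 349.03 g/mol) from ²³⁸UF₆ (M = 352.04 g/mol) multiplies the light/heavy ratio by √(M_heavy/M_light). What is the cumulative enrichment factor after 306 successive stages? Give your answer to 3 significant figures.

After 306 stages the ratio has grown by (√(352.04/349.03))^306 = (352.04/349.03)^(306/2).
= 1.00862^153 = 3.72.

3.72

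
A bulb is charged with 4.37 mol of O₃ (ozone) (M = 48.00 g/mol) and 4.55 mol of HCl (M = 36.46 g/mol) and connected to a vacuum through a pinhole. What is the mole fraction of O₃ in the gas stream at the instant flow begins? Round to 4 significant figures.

Rate_i ∝ x_i/√M_i (Graham's law weighted by mole fraction), so the effusate composition follows n_i/√M_i.
x_O₃(eff) = (n_O₃/√M_O₃) / (n_O₃/√M_O₃ + n_HCl/√M_HCl)
= (4.37/√48.00) / (4.37/√48.00 + 4.55/√36.46) = 0.6308/(0.6308 + 0.7535) = 0.4557.

0.4557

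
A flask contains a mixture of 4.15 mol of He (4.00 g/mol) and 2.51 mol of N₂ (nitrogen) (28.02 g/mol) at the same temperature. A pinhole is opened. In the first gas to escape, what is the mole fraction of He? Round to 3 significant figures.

Effusion rate of each component ∝ n_i/√M_i (partial pressure × 1/√M).
x_He(eff) = (n_He/√M_He) / (n_He/√M_He + n_N₂/√M_N₂)
= (4.15/√4.00) / (4.15/√4.00 + 2.51/√28.02) = 2.075/(2.075 + 0.4742) = 0.814.

0.814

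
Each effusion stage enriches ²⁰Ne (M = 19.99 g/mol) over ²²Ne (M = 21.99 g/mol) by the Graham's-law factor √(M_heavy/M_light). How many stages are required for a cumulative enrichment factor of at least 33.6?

Per stage α = (21.99/19.99)^(1/2) = 1.10005^0.5, giving ln α = 0.04768.
Need α^N ≥ 33.6 ⇒ N ≥ ln(33.6) / ln α = 3.515 / 0.04768 = 73.71.
Minimum whole number of stages: N = 74.

74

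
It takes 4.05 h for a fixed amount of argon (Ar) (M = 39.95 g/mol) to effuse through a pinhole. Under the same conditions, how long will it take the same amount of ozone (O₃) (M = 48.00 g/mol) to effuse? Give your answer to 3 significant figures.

Graham's law gives t_O₃/t_Ar = √(M_O₃/M_Ar) = √(48.00/39.95) = √1.202 = 1.096.
So the time for O₃ is 4.05 × 1.096 = 4.44 h.

4.44 h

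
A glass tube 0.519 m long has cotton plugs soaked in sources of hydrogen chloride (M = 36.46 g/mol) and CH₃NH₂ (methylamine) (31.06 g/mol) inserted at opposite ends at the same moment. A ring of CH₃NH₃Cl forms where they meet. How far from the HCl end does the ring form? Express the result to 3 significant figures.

Graham's law gives d_HCl/d_CH₃NH₂ = rate_HCl/rate_CH₃NH₂ = √(M_CH₃NH₂/M_HCl) = √(31.06/36.46) = 0.9230.
With d_HCl + d_CH₃NH₂ = 0.519 m, d_CH₃NH₂ = 0.519/(1 + 0.9230) = 0.2699 m.
d_HCl = 0.519 − 0.2699 = 0.249 m.

0.249 m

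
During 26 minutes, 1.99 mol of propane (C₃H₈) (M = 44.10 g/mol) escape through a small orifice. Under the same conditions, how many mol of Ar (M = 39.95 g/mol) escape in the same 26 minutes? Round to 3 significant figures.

2.09 mol

By Graham's law, rate_Ar/rate_C₃H₈ = √(M_C₃H₈/M_Ar) = √(44.10/39.95) = √1.104 = 1.051.
So the amount for Ar is 1.99 × 1.051 = 2.09 mol.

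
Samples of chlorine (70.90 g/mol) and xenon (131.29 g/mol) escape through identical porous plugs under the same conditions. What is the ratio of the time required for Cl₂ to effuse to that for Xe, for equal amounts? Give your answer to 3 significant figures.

Graham's law gives t_Cl₂/t_Xe = √(M_Cl₂/M_Xe) = √(70.90/131.29) = √0.5400 = 0.735.

0.735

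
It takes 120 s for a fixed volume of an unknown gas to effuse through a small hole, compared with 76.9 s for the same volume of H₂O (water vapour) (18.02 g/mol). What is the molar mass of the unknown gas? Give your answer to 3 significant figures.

Graham's law gives t_X/t_H₂O = √(M_X/M_H₂O).
120/76.9 = 1.560 = √(M_X/18.02)
M_X = 18.02 × 1.560² = 18.02 × 2.435 = 43.9 g/mol

43.9 g/mol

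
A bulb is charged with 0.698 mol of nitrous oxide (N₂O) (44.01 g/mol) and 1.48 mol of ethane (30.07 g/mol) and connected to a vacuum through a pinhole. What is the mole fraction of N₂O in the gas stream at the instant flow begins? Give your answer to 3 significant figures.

Effusion rate of each component ∝ n_i/√M_i (partial pressure × 1/√M).
x_N₂O(eff) = (n_N₂O/√M_N₂O) / (n_N₂O/√M_N₂O + n_C₂H₆/√M_C₂H₆)
= (0.698/√44.01) / (0.698/√44.01 + 1.48/√30.07) = 0.1052/(0.1052 + 0.2699) = 0.280.

0.280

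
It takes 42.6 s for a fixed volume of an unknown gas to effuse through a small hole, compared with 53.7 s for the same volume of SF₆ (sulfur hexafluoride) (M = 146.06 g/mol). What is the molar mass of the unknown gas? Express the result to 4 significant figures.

91.92 g/mol

Using Graham's law: t_X/t_SF₆ = √(M_X/M_SF₆).
42.6/53.7 = 0.7933 = √(M_X/146.06)
M_X = 146.06 × 0.7933² = 146.06 × 0.6293 = 91.92 g/mol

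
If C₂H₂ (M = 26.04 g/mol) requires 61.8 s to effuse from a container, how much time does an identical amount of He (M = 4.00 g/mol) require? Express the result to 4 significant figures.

Graham's law gives t_He/t_C₂H₂ = √(M_He/M_C₂H₂) = √(4.00/26.04) = √0.1536 = 0.3919.
So the time for He is 61.8 × 0.3919 = 24.22 s.

24.22 s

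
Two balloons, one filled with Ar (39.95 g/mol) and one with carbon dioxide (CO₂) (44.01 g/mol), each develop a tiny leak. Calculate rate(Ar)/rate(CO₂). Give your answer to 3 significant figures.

1.05

Graham's law gives rate_Ar/rate_CO₂ = √(M_CO₂/M_Ar) = √(44.01/39.95) = √1.102 = 1.05.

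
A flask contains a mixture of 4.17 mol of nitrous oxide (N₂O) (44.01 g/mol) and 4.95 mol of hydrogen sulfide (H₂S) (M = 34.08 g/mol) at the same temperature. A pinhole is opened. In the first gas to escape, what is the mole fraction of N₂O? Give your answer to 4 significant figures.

0.4257

Each component's effusion rate ∝ (its partial pressure)·(1/√M) ∝ n_i/√M_i.
x_N₂O(eff) = (n_N₂O/√M_N₂O) / (n_N₂O/√M_N₂O + n_H₂S/√M_H₂S)
= (4.17/√44.01) / (4.17/√44.01 + 4.95/√34.08) = 0.6286/(0.6286 + 0.8479) = 0.4257.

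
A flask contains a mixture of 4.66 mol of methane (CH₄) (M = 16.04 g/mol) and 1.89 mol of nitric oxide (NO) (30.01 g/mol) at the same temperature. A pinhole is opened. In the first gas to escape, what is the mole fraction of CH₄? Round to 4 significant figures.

Rate_i ∝ x_i/√M_i (Graham's law weighted by mole fraction), so the effusate composition follows n_i/√M_i.
Mole fraction of CH₄ in the effusate = (n_CH₄/√M_CH₄) / (n_CH₄/√M_CH₄ + n_NO/√M_NO)
= (4.66/√16.04) / (4.66/√16.04 + 1.89/√30.01) = 1.164/(1.164 + 0.3450) = 0.7713.

0.7713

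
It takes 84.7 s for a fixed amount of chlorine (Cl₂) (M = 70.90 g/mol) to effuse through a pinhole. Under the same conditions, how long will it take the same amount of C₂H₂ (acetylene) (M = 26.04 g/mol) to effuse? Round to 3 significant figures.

Using Graham's law: t_C₂H₂/t_Cl₂ = √(M_C₂H₂/M_Cl₂) = √(26.04/70.90) = √0.3673 = 0.6060.
So the time for C₂H₂ is 84.7 × 0.6060 = 51.3 s.

51.3 s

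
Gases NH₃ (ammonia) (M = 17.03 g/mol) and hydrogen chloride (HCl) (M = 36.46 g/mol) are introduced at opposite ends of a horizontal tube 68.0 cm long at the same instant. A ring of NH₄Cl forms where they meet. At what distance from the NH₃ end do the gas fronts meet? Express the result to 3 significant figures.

40.4 cm

Graham's law gives d_NH₃/d_HCl = rate_NH₃/rate_HCl = √(M_HCl/M_NH₃) = √(36.46/17.03) = 1.463.
With d_NH₃ + d_HCl = 68.0 cm, d_HCl = 68.0/(1 + 1.463) = 27.61 cm.
d_NH₃ = 68.0 − 27.61 = 40.4 cm.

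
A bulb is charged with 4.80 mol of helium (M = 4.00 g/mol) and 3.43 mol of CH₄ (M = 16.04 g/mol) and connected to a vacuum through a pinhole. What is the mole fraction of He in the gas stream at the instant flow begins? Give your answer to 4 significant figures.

0.7370

The effusion rate of species i is ∝ p_i/√M_i ∝ n_i/√M_i.
Mole fraction of He in the effusate = (n_He/√M_He) / (n_He/√M_He + n_CH₄/√M_CH₄)
= (4.80/√4.00) / (4.80/√4.00 + 3.43/√16.04) = 2.400/(2.400 + 0.8564) = 0.7370.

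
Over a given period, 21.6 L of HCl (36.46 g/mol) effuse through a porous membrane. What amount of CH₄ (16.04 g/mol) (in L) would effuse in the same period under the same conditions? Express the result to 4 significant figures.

Graham's law gives rate_CH₄/rate_HCl = √(M_HCl/M_CH₄) = √(36.46/16.04) = √2.273 = 1.508.
So the volume for CH₄ is 21.6 × 1.508 = 32.57 L.

32.57 L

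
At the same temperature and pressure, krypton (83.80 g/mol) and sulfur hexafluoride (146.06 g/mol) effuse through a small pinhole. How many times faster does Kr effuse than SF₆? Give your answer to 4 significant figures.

1.320

By Graham's law, rate_Kr/rate_SF₆ = √(M_SF₆/M_Kr) = √(146.06/83.80) = √1.743 = 1.320.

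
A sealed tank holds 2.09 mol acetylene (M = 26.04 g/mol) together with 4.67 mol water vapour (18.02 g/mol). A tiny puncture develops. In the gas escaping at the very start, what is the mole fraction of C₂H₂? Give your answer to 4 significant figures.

Effusion rate of each component ∝ n_i/√M_i (partial pressure × 1/√M).
So x_C₂H₂ in the escaping gas = (n_C₂H₂/√M_C₂H₂) / Σ(n_i/√M_i)
= (2.09/√26.04) / (2.09/√26.04 + 4.67/√18.02) = 0.4096/(0.4096 + 1.100) = 0.2713.

0.2713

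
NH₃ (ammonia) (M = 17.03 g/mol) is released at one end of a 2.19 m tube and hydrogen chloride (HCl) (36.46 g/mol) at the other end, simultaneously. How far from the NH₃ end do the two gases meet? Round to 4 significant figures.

Graham's law gives d_NH₃/d_HCl = rate_NH₃/rate_HCl = √(M_HCl/M_NH₃) = √(36.46/17.03) = 1.463.
With d_NH₃ + d_HCl = 2.19 m, d_HCl = 2.19/(1 + 1.463) = 0.8891 m.
d_NH₃ = 2.19 − 0.8891 = 1.301 m.

1.301 m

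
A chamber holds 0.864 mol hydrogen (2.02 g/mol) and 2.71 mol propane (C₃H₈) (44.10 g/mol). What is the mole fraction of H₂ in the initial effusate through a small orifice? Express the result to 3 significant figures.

0.598

Each component's effusion rate ∝ (its partial pressure)·(1/√M) ∝ n_i/√M_i.
x_H₂(eff) = (n_H₂/√M_H₂) / (n_H₂/√M_H₂ + n_C₃H₈/√M_C₃H₈)
= (0.864/√2.02) / (0.864/√2.02 + 2.71/√44.10) = 0.6079/(0.6079 + 0.4081) = 0.598.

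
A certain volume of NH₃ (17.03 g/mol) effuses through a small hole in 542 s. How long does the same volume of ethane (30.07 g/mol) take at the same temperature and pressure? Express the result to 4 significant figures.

Since effusion rate ∝ 1/√M, t_C₂H₆/t_NH₃ = √(M_C₂H₆/M_NH₃) = √(30.07/17.03) = √1.766 = 1.329.
So the time for C₂H₆ is 542 × 1.329 = 720.2 s.

720.2 s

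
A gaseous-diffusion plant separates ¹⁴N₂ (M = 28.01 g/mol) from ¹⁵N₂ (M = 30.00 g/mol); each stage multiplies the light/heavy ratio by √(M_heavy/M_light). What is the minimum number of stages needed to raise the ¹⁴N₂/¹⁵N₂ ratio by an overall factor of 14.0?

77

With α = √(30.00/28.01) per stage, ln α = ½ ln(1.07105) = 0.03432.
Need α^N ≥ 14.0 ⇒ N ≥ ln(14.0) / ln α = 2.639 / 0.03432 = 76.90.
So at least 77 stages are needed.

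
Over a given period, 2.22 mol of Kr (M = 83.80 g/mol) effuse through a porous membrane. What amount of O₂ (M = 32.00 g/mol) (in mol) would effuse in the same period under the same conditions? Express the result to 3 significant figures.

From Graham's law, rate_O₂/rate_Kr = √(M_Kr/M_O₂) = √(83.80/32.00) = √2.619 = 1.618.
So the amount for O₂ is 2.22 × 1.618 = 3.59 mol.

3.59 mol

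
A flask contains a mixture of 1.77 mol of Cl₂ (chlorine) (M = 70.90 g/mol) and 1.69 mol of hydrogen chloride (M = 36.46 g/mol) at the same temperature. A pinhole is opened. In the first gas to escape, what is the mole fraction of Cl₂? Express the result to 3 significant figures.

The effusion rate of species i is ∝ p_i/√M_i ∝ n_i/√M_i.
x_Cl₂(eff) = (n_Cl₂/√M_Cl₂) / (n_Cl₂/√M_Cl₂ + n_HCl/√M_HCl)
= (1.77/√70.90) / (1.77/√70.90 + 1.69/√36.46) = 0.2102/(0.2102 + 0.2799) = 0.429.

0.429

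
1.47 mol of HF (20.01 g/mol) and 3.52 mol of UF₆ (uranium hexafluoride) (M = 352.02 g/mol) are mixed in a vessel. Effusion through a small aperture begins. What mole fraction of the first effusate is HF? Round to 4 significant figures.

0.6366

Rate_i ∝ x_i/√M_i (Graham's law weighted by mole fraction), so the effusate composition follows n_i/√M_i.
x_HF(eff) = (n_HF/√M_HF) / (n_HF/√M_HF + n_UF₆/√M_UF₆)
= (1.47/√20.01) / (1.47/√20.01 + 3.52/√352.02) = 0.3286/(0.3286 + 0.1876) = 0.6366.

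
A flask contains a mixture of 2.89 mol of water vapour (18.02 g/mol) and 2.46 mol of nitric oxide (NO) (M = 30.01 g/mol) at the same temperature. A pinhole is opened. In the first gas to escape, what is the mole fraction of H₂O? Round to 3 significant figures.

0.603

The effusion rate of species i is ∝ p_i/√M_i ∝ n_i/√M_i.
Mole fraction of H₂O in the effusate = (n_H₂O/√M_H₂O) / (n_H₂O/√M_H₂O + n_NO/√M_NO)
= (2.89/√18.02) / (2.89/√18.02 + 2.46/√30.01) = 0.6808/(0.6808 + 0.4491) = 0.603.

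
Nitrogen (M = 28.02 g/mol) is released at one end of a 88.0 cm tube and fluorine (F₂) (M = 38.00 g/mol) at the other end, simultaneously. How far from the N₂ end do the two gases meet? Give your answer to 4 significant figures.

The fronts meet when d_N₂ + d_F₂ = L with d_N₂/d_F₂ = √(M_F₂/M_N₂) (Graham's law). Here √(M_F₂/M_N₂) = √(38.00/28.02) = 1.165.
With d_N₂ + d_F₂ = 88.0 cm, d_F₂ = 88.0/(1 + 1.165) = 40.66 cm.
d_N₂ = 88.0 − 40.66 = 47.34 cm.

47.34 cm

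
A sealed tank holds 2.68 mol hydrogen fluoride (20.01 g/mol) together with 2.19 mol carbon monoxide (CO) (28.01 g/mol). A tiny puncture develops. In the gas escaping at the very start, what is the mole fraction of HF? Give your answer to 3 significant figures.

0.591

The effusion rate of species i is ∝ p_i/√M_i ∝ n_i/√M_i.
Mole fraction of HF in the effusate = (n_HF/√M_HF) / (n_HF/√M_HF + n_CO/√M_CO)
= (2.68/√20.01) / (2.68/√20.01 + 2.19/√28.01) = 0.5991/(0.5991 + 0.4138) = 0.591.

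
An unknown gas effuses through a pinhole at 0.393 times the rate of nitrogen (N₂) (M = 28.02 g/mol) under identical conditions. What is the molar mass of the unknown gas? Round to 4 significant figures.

181.4 g/mol

Using Graham's law: rate_X/rate_N₂ = √(M_N₂/M_X).
0.393 = √(28.02/M_X)
M_X = 28.02 / 0.393² = 28.02 / 0.1544 = 181.4 g/mol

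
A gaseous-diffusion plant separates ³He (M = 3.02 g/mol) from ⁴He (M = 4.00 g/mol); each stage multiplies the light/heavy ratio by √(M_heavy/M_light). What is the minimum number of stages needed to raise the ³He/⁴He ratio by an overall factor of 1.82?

5

Single-stage factor α = √(4.00/3.02), so ln α = ½ ln(1.32450) = 0.1405.
Need α^N ≥ 1.82 ⇒ N ≥ ln(1.82) / ln α = 0.5988 / 0.1405 = 4.26.
Minimum whole number of stages: N = 5.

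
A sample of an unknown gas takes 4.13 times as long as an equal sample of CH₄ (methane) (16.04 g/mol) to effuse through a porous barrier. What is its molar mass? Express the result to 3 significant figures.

Using Graham's law: t_X/t_CH₄ = √(M_X/M_CH₄).
4.13 = √(M_X/16.04)
M_X = 16.04 × 4.13² = 16.04 × 17.06 = 274 g/mol

274 g/mol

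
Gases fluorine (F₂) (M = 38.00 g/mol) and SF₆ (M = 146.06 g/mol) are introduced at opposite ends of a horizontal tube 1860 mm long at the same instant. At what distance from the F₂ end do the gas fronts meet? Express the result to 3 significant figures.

1230 mm

The fronts meet when d_F₂ + d_SF₆ = L with d_F₂/d_SF₆ = √(M_SF₆/M_F₂) (Graham's law). Here √(M_SF₆/M_F₂) = √(146.06/38.00) = 1.961.
With d_F₂ + d_SF₆ = 1860 mm, d_SF₆ = 1860/(1 + 1.961) = 628.3 mm.
d_F₂ = 1860 − 628.3 = 1230 mm.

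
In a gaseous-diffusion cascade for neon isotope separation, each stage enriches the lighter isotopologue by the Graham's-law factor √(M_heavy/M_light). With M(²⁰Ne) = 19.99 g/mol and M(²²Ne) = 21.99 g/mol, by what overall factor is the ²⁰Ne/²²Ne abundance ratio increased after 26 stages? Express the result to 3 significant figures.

Overall factor = α^26 with α = √(21.99/19.99), i.e. (21.99/19.99)^(26/2).
= 1.10005^13 = 3.45.

3.45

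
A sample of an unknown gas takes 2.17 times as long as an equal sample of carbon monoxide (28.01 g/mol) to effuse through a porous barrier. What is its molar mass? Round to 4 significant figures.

131.9 g/mol

From Graham's law, t_X/t_CO = √(M_X/M_CO).
2.17 = √(M_X/28.01)
M_X = 28.01 × 2.17² = 28.01 × 4.709 = 131.9 g/mol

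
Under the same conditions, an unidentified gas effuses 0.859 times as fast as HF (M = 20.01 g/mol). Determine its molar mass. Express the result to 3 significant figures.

27.1 g/mol

Graham's law gives rate_X/rate_HF = √(M_HF/M_X).
0.859 = √(20.01/M_X)
M_X = 20.01 / 0.859² = 20.01 / 0.7379 = 27.1 g/mol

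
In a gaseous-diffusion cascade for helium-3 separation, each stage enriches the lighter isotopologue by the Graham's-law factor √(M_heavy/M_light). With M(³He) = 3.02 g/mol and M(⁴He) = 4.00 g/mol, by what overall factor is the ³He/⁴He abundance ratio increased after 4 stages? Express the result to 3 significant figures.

Overall factor = α^4 with α = √(4.00/3.02), i.e. (4.00/3.02)^(4/2).
= 1.32450^2 = 1.75.

1.75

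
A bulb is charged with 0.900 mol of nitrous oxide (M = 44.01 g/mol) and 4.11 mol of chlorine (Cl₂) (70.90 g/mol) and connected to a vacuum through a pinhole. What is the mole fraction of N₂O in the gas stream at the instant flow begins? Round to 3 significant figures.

Rate_i ∝ x_i/√M_i (Graham's law weighted by mole fraction), so the effusate composition follows n_i/√M_i.
x_N₂O(eff) = (n_N₂O/√M_N₂O) / (n_N₂O/√M_N₂O + n_Cl₂/√M_Cl₂)
= (0.900/√44.01) / (0.900/√44.01 + 4.11/√70.90) = 0.1357/(0.1357 + 0.4881) = 0.217.

0.217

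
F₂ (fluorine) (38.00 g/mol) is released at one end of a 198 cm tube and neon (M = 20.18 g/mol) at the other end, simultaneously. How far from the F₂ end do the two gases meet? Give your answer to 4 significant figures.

In equal time, each gas travels a distance ∝ its rate ∝ 1/√M, so d_F₂/d_Ne = √(M_Ne/M_F₂) = √(20.18/38.00) = 0.7287.
With d_F₂ + d_Ne = 198 cm, d_Ne = 198/(1 + 0.7287) = 114.5 cm.
d_F₂ = 198 − 114.5 = 83.47 cm.

83.47 cm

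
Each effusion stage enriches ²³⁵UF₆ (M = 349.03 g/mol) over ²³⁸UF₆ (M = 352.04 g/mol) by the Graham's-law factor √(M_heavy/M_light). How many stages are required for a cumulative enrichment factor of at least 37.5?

Per stage α = (352.04/349.03)^(1/2) = 1.00862^0.5, giving ln α = 0.004293.
Need α^N ≥ 37.5 ⇒ N ≥ ln(37.5) / ln α = 3.624 / 0.004293 = 844.15.
Minimum whole number of stages: N = 845.

845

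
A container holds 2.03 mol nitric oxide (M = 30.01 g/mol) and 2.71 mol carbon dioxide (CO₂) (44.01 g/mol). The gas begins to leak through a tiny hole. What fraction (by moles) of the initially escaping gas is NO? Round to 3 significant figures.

Rate_i ∝ x_i/√M_i (Graham's law weighted by mole fraction), so the effusate composition follows n_i/√M_i.
Mole fraction of NO in the effusate = (n_NO/√M_NO) / (n_NO/√M_NO + n_CO₂/√M_CO₂)
= (2.03/√30.01) / (2.03/√30.01 + 2.71/√44.01) = 0.3706/(0.3706 + 0.4085) = 0.476.

0.476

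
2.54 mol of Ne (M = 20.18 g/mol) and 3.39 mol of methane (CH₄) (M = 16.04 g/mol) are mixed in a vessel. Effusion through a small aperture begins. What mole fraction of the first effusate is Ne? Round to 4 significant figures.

0.4005

Effusion rate of each component ∝ n_i/√M_i (partial pressure × 1/√M).
So x_Ne in the escaping gas = (n_Ne/√M_Ne) / Σ(n_i/√M_i)
= (2.54/√20.18) / (2.54/√20.18 + 3.39/√16.04) = 0.5654/(0.5654 + 0.8464) = 0.4005.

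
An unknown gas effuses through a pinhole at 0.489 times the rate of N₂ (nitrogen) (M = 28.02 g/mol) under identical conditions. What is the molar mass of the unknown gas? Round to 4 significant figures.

117.2 g/mol

By Graham's law, rate_X/rate_N₂ = √(M_N₂/M_X).
0.489 = √(28.02/M_X)
M_X = 28.02 / 0.489² = 28.02 / 0.2391 = 117.2 g/mol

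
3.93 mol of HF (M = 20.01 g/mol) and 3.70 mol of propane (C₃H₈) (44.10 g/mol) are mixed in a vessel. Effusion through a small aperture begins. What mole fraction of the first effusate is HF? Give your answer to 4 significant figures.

Each component's effusion rate ∝ (its partial pressure)·(1/√M) ∝ n_i/√M_i.
x_HF(eff) = (n_HF/√M_HF) / (n_HF/√M_HF + n_C₃H₈/√M_C₃H₈)
= (3.93/√20.01) / (3.93/√20.01 + 3.70/√44.10) = 0.8786/(0.8786 + 0.5572) = 0.6119.

0.6119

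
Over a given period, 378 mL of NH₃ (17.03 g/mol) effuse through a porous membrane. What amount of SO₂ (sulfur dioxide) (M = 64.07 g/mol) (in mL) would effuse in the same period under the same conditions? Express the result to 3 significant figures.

195 mL

Using Graham's law: rate_SO₂/rate_NH₃ = √(M_NH₃/M_SO₂) = √(17.03/64.07) = √0.2658 = 0.5156.
So the volume for SO₂ is 378 × 0.5156 = 195 mL.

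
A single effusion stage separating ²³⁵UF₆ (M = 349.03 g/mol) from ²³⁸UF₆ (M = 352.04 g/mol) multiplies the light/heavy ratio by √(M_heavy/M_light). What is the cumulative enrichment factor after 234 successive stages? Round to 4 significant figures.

Overall factor = α^234 with α = √(352.04/349.03), i.e. (352.04/349.03)^(234/2).
= 1.00862^117 = 2.731.

2.731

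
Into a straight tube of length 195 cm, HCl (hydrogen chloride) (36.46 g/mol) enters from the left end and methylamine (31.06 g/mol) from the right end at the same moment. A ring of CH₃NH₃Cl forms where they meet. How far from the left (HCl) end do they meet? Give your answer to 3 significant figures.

The fronts meet when d_HCl + d_CH₃NH₂ = L with d_HCl/d_CH₃NH₂ = √(M_CH₃NH₂/M_HCl) (Graham's law). Here √(M_CH₃NH₂/M_HCl) = √(31.06/36.46) = 0.9230.
With d_HCl + d_CH₃NH₂ = 195 cm, d_CH₃NH₂ = 195/(1 + 0.9230) = 101.4 cm.
d_HCl = 195 − 101.4 = 93.6 cm.

93.6 cm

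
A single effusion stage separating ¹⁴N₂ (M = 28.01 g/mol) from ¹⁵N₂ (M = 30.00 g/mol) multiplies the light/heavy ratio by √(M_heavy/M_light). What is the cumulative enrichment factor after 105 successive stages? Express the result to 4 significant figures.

The single-stage factor is √(M_heavy/M_light), so 105 stages give [√(30.00/28.01)]^105 = (30.00/28.01)^(105/2).
= 1.07105^(105/2) = 36.72.

36.72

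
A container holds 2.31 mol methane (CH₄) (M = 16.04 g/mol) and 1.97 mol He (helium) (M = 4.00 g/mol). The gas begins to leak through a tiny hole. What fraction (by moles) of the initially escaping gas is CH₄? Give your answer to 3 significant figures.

0.369

Each component's effusion rate ∝ (its partial pressure)·(1/√M) ∝ n_i/√M_i.
So x_CH₄ in the escaping gas = (n_CH₄/√M_CH₄) / Σ(n_i/√M_i)
= (2.31/√16.04) / (2.31/√16.04 + 1.97/√4.00) = 0.5768/(0.5768 + 0.9850) = 0.369.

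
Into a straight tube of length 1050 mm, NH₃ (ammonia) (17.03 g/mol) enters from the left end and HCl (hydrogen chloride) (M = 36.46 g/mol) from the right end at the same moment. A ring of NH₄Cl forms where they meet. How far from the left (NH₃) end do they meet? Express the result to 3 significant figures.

The fronts meet when d_NH₃ + d_HCl = L with d_NH₃/d_HCl = √(M_HCl/M_NH₃) (Graham's law). Here √(M_HCl/M_NH₃) = √(36.46/17.03) = 1.463.
With d_NH₃ + d_HCl = 1050 mm, d_HCl = 1050/(1 + 1.463) = 426.3 mm.
d_NH₃ = 1050 − 426.3 = 624 mm.

624 mm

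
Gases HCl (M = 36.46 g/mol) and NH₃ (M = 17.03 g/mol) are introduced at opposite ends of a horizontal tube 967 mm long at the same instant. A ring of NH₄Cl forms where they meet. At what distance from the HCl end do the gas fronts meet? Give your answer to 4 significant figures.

392.6 mm

Distances travelled in equal time are proportional to diffusion rates, so d_HCl/d_NH₃ = √(M_NH₃/M_HCl) = √(17.03/36.46) = 0.6834.
With d_HCl + d_NH₃ = 967 mm, d_NH₃ = 967/(1 + 0.6834) = 574.4 mm.
d_HCl = 967 − 574.4 = 392.6 mm.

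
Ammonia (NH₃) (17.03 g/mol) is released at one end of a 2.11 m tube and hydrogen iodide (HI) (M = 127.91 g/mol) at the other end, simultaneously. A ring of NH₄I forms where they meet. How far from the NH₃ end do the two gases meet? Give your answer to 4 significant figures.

The fronts meet when d_NH₃ + d_HI = L with d_NH₃/d_HI = √(M_HI/M_NH₃) (Graham's law). Here √(M_HI/M_NH₃) = √(127.91/17.03) = 2.741.
With d_NH₃ + d_HI = 2.11 m, d_HI = 2.11/(1 + 2.741) = 0.5641 m.
d_NH₃ = 2.11 − 0.5641 = 1.546 m.

1.546 m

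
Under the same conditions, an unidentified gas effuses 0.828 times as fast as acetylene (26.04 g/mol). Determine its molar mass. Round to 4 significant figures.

Using Graham's law: rate_X/rate_C₂H₂ = √(M_C₂H₂/M_X).
0.828 = √(26.04/M_X)
M_X = 26.04 / 0.828² = 26.04 / 0.6856 = 37.98 g/mol

37.98 g/mol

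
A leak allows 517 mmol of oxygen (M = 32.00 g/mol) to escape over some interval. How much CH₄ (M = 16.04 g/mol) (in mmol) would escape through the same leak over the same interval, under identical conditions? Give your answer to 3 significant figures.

730 mmol

From Graham's law, rate_CH₄/rate_O₂ = √(M_O₂/M_CH₄) = √(32.00/16.04) = √1.995 = 1.412.
So the amount for CH₄ is 517 × 1.412 = 730 mmol.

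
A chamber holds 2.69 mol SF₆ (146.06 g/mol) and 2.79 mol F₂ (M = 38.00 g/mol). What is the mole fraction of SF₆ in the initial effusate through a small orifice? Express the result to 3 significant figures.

0.330

Rate_i ∝ x_i/√M_i (Graham's law weighted by mole fraction), so the effusate composition follows n_i/√M_i.
x_SF₆(eff) = (n_SF₆/√M_SF₆) / (n_SF₆/√M_SF₆ + n_F₂/√M_F₂)
= (2.69/√146.06) / (2.69/√146.06 + 2.79/√38.00) = 0.2226/(0.2226 + 0.4526) = 0.330.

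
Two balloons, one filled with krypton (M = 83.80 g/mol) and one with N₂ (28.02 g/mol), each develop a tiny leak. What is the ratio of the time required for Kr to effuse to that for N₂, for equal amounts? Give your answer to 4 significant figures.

Graham's law gives t_Kr/t_N₂ = √(M_Kr/M_N₂) = √(83.80/28.02) = √2.991 = 1.729.

1.729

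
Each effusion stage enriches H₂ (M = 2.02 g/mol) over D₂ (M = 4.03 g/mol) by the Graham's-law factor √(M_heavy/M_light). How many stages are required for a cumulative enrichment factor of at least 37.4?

Single-stage factor α = √(4.03/2.02), so ln α = ½ ln(1.99505) = 0.3453.
Need α^N ≥ 37.4 ⇒ N ≥ ln(37.4) / ln α = 3.622 / 0.3453 = 10.49.
Minimum whole number of stages: N = 11.

11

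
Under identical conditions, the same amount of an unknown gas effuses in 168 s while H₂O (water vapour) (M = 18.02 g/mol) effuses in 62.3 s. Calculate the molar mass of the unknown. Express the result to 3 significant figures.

From Graham's law, t_X/t_H₂O = √(M_X/M_H₂O).
168/62.3 = 2.697 = √(M_X/18.02)
M_X = 18.02 × 2.697² = 18.02 × 7.272 = 131 g/mol

131 g/mol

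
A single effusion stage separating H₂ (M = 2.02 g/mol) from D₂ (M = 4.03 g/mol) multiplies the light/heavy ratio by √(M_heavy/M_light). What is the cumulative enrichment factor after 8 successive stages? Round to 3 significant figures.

15.8

After 8 stages the ratio has grown by (√(4.03/2.02))^8 = (4.03/2.02)^(8/2).
= 1.99505^4 = 15.8.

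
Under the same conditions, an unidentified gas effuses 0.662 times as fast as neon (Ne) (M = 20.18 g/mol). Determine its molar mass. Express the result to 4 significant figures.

46.05 g/mol

Graham's law gives rate_X/rate_Ne = √(M_Ne/M_X).
0.662 = √(20.18/M_X)
M_X = 20.18 / 0.662² = 20.18 / 0.4382 = 46.05 g/mol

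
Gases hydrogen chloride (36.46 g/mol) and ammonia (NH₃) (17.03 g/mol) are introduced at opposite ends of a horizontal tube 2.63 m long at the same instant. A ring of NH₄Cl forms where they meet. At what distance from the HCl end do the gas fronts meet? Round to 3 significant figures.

1.07 m

Distances travelled in equal time are proportional to diffusion rates, so d_HCl/d_NH₃ = √(M_NH₃/M_HCl) = √(17.03/36.46) = 0.6834.
With d_HCl + d_NH₃ = 2.63 m, d_NH₃ = 2.63/(1 + 0.6834) = 1.562 m.
d_HCl = 2.63 − 1.562 = 1.07 m.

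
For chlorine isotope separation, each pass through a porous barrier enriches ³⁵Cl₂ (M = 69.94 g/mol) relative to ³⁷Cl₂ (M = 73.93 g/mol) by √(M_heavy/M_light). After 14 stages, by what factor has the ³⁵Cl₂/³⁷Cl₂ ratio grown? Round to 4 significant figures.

1.475

Each stage multiplies the ratio by α = √(73.93/69.94), so after 14 stages the overall factor is α^14 = (73.93/69.94)^(14/2).
= 1.05705^7 = 1.475.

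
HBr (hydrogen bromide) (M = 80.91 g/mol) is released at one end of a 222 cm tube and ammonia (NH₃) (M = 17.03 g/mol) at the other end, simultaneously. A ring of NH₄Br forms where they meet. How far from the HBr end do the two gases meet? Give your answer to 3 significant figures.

69.8 cm

In equal time, each gas travels a distance ∝ its rate ∝ 1/√M, so d_HBr/d_NH₃ = √(M_NH₃/M_HBr) = √(17.03/80.91) = 0.4588.
With d_HBr + d_NH₃ = 222 cm, d_NH₃ = 222/(1 + 0.4588) = 152.2 cm.
d_HBr = 222 − 152.2 = 69.8 cm.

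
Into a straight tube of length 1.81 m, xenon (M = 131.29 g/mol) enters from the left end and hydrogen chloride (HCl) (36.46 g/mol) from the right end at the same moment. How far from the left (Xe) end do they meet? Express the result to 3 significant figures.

The fronts meet when d_Xe + d_HCl = L with d_Xe/d_HCl = √(M_HCl/M_Xe) (Graham's law). Here √(M_HCl/M_Xe) = √(36.46/131.29) = 0.5270.
With d_Xe + d_HCl = 1.81 m, d_HCl = 1.81/(1 + 0.5270) = 1.185 m.
d_Xe = 1.81 − 1.185 = 0.625 m.

0.625 m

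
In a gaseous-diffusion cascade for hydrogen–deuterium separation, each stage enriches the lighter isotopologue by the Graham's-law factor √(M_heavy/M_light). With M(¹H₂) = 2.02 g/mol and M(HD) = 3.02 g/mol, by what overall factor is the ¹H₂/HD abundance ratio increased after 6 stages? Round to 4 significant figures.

3.342

After 6 stages the ratio has grown by (√(3.02/2.02))^6 = (3.02/2.02)^(6/2).
= 1.49505^3 = 3.342.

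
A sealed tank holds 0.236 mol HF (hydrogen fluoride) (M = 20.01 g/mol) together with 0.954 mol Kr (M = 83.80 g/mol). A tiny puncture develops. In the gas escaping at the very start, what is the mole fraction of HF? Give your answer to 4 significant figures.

0.3361

Each component's effusion rate ∝ (its partial pressure)·(1/√M) ∝ n_i/√M_i.
So x_HF in the escaping gas = (n_HF/√M_HF) / Σ(n_i/√M_i)
= (0.236/√20.01) / (0.236/√20.01 + 0.954/√83.80) = 0.05276/(0.05276 + 0.1042) = 0.3361.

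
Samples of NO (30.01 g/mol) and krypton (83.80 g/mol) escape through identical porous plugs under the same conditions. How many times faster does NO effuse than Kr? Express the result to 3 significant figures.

1.67

Graham's law gives rate_NO/rate_Kr = √(M_Kr/M_NO) = √(83.80/30.01) = √2.792 = 1.67.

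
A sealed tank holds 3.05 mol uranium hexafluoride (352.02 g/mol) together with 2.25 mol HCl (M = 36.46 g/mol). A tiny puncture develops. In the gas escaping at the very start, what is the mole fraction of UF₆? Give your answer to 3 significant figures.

0.304

Effusion rate of each component ∝ n_i/√M_i (partial pressure × 1/√M).
x_UF₆(eff) = (n_UF₆/√M_UF₆) / (n_UF₆/√M_UF₆ + n_HCl/√M_HCl)
= (3.05/√352.02) / (3.05/√352.02 + 2.25/√36.46) = 0.1626/(0.1626 + 0.3726) = 0.304.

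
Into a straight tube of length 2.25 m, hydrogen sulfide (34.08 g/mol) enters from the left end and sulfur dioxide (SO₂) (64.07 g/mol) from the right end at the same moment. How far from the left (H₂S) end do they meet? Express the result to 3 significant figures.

1.30 m

Graham's law gives d_H₂S/d_SO₂ = rate_H₂S/rate_SO₂ = √(M_SO₂/M_H₂S) = √(64.07/34.08) = 1.371.
With d_H₂S + d_SO₂ = 2.25 m, d_SO₂ = 2.25/(1 + 1.371) = 0.9489 m.
d_H₂S = 2.25 − 0.9489 = 1.30 m.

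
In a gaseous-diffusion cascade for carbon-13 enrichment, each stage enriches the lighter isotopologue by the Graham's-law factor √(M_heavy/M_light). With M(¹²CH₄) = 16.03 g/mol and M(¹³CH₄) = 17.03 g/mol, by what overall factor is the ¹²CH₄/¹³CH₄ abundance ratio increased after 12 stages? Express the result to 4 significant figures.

Overall factor = α^12 with α = √(17.03/16.03), i.e. (17.03/16.03)^(12/2).
= 1.06238^6 = 1.438.

1.438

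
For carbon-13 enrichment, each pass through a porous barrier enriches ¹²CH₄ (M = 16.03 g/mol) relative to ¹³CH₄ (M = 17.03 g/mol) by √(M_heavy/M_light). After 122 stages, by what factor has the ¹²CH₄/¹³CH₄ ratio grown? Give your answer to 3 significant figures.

40.1

The single-stage factor is √(M_heavy/M_light), so 122 stages give [√(17.03/16.03)]^122 = (17.03/16.03)^(122/2).
= 1.06238^61 = 40.1.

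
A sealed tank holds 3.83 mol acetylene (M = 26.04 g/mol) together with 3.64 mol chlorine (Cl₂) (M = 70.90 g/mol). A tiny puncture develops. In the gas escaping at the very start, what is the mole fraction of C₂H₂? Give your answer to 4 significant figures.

0.6345

Each component's effusion rate ∝ (its partial pressure)·(1/√M) ∝ n_i/√M_i.
x_C₂H₂(eff) = (n_C₂H₂/√M_C₂H₂) / (n_C₂H₂/√M_C₂H₂ + n_Cl₂/√M_Cl₂)
= (3.83/√26.04) / (3.83/√26.04 + 3.64/√70.90) = 0.7505/(0.7505 + 0.4323) = 0.6345.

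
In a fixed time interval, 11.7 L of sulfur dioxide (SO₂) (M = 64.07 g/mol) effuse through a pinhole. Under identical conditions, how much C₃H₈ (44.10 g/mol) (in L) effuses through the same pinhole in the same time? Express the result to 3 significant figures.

14.1 L

Graham's law gives rate_C₃H₈/rate_SO₂ = √(M_SO₂/M_C₃H₈) = √(64.07/44.10) = √1.453 = 1.205.
So the volume for C₃H₈ is 11.7 × 1.205 = 14.1 L.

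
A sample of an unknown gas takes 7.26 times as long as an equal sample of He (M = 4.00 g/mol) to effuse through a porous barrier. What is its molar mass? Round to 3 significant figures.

211 g/mol

Graham's law gives t_X/t_He = √(M_X/M_He).
7.26 = √(M_X/4.00)
M_X = 4.00 × 7.26² = 4.00 × 52.71 = 211 g/mol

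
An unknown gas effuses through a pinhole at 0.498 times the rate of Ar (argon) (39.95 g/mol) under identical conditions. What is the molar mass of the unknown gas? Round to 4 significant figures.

Using Graham's law: rate_X/rate_Ar = √(M_Ar/M_X).
0.498 = √(39.95/M_X)
M_X = 39.95 / 0.498² = 39.95 / 0.2480 = 161.1 g/mol

161.1 g/mol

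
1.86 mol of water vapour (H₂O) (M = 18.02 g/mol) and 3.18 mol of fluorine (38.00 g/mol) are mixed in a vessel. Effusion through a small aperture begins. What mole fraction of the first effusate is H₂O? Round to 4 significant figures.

0.4593

The effusion rate of species i is ∝ p_i/√M_i ∝ n_i/√M_i.
Mole fraction of H₂O in the effusate = (n_H₂O/√M_H₂O) / (n_H₂O/√M_H₂O + n_F₂/√M_F₂)
= (1.86/√18.02) / (1.86/√18.02 + 3.18/√38.00) = 0.4382/(0.4382 + 0.5159) = 0.4593.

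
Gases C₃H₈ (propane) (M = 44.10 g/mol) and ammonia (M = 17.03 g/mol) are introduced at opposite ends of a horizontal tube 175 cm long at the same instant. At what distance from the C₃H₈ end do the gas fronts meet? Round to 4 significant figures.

In equal time, each gas travels a distance ∝ its rate ∝ 1/√M, so d_C₃H₈/d_NH₃ = √(M_NH₃/M_C₃H₈) = √(17.03/44.10) = 0.6214.
With d_C₃H₈ + d_NH₃ = 175 cm, d_NH₃ = 175/(1 + 0.6214) = 107.9 cm.
d_C₃H₈ = 175 − 107.9 = 67.07 cm.

67.07 cm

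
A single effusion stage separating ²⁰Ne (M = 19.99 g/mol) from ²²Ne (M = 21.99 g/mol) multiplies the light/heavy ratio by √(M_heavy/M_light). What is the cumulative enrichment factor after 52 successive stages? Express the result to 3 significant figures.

The single-stage factor is √(M_heavy/M_light), so 52 stages give [√(21.99/19.99)]^52 = (21.99/19.99)^(52/2).
= 1.10005^26 = 11.9.

11.9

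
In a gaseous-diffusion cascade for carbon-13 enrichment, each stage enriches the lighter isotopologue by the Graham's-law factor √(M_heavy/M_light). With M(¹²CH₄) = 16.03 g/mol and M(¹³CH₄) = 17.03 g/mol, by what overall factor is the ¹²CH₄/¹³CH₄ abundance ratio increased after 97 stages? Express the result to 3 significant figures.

Each stage multiplies the ratio by α = √(17.03/16.03), so after 97 stages the overall factor is α^97 = (17.03/16.03)^(97/2).
= 1.06238^(97/2) = 18.8.

18.8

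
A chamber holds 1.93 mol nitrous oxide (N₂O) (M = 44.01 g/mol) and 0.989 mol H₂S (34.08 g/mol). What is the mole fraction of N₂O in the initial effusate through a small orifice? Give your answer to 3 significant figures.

0.632

Rate_i ∝ x_i/√M_i (Graham's law weighted by mole fraction), so the effusate composition follows n_i/√M_i.
x_N₂O(eff) = (n_N₂O/√M_N₂O) / (n_N₂O/√M_N₂O + n_H₂S/√M_H₂S)
= (1.93/√44.01) / (1.93/√44.01 + 0.989/√34.08) = 0.2909/(0.2909 + 0.1694) = 0.632.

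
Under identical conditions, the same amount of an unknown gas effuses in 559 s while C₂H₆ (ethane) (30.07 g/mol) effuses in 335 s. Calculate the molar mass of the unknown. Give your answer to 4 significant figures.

83.73 g/mol

Graham's law gives t_X/t_C₂H₆ = √(M_X/M_C₂H₆).
559/335 = 1.669 = √(M_X/30.07)
M_X = 30.07 × 1.669² = 30.07 × 2.784 = 83.73 g/mol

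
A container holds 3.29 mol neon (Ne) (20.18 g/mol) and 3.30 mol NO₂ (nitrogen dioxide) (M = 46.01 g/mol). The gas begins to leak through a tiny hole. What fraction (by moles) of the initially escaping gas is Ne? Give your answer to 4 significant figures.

0.6009

Effusion rate of each component ∝ n_i/√M_i (partial pressure × 1/√M).
So x_Ne in the escaping gas = (n_Ne/√M_Ne) / Σ(n_i/√M_i)
= (3.29/√20.18) / (3.29/√20.18 + 3.30/√46.01) = 0.7324/(0.7324 + 0.4865) = 0.6009.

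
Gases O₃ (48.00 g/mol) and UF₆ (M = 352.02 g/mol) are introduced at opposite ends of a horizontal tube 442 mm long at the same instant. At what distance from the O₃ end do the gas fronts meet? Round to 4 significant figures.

322.8 mm

In equal time, each gas travels a distance ∝ its rate ∝ 1/√M, so d_O₃/d_UF₆ = √(M_UF₆/M_O₃) = √(352.02/48.00) = 2.708.
With d_O₃ + d_UF₆ = 442 mm, d_UF₆ = 442/(1 + 2.708) = 119.2 mm.
d_O₃ = 442 − 119.2 = 322.8 mm.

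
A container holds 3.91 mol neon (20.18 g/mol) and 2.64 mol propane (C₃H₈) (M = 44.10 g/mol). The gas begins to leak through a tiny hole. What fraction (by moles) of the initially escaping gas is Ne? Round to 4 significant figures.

Effusion rate of each component ∝ n_i/√M_i (partial pressure × 1/√M).
Mole fraction of Ne in the effusate = (n_Ne/√M_Ne) / (n_Ne/√M_Ne + n_C₃H₈/√M_C₃H₈)
= (3.91/√20.18) / (3.91/√20.18 + 2.64/√44.10) = 0.8704/(0.8704 + 0.3975) = 0.6865.

0.6865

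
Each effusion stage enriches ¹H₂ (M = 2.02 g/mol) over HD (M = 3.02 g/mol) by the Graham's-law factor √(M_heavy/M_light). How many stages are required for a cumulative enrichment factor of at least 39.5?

19

With α = √(3.02/2.02) per stage, ln α = ½ ln(1.49505) = 0.2011.
Need α^N ≥ 39.5 ⇒ N ≥ ln(39.5) / ln α = 3.676 / 0.2011 = 18.28.
Rounding up, N = 19 stages.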